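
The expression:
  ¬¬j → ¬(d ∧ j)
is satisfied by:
  {d: False, j: False}
  {j: True, d: False}
  {d: True, j: False}


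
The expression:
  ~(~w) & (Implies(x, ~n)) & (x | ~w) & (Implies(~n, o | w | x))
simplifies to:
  w & x & ~n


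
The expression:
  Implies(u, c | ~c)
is always true.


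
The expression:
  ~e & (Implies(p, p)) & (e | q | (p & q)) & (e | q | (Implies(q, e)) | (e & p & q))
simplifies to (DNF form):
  q & ~e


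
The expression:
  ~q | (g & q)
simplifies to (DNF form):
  g | ~q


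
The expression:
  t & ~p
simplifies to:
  t & ~p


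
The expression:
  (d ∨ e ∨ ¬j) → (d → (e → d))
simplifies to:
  True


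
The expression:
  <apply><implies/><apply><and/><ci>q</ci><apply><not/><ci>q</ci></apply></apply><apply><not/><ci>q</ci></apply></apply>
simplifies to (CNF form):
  <true/>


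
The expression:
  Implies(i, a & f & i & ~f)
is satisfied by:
  {i: False}


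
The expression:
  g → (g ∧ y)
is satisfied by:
  {y: True, g: False}
  {g: False, y: False}
  {g: True, y: True}


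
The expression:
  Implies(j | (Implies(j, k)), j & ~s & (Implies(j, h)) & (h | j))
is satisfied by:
  {j: True, h: True, s: False}


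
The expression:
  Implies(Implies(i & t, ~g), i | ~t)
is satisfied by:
  {i: True, t: False}
  {t: False, i: False}
  {t: True, i: True}


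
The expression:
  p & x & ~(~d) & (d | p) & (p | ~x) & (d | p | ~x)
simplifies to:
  d & p & x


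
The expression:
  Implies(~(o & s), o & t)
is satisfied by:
  {t: True, s: True, o: True}
  {t: True, o: True, s: False}
  {s: True, o: True, t: False}


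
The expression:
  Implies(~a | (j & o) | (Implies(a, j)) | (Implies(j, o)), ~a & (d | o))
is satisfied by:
  {d: True, o: True, a: False}
  {d: True, o: False, a: False}
  {o: True, d: False, a: False}


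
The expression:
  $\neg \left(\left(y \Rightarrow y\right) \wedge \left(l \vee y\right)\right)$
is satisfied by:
  {y: False, l: False}


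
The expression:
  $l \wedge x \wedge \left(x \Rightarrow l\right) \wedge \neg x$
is never true.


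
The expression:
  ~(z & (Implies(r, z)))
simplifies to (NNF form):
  ~z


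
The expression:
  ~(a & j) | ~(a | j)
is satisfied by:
  {a: False, j: False}
  {j: True, a: False}
  {a: True, j: False}


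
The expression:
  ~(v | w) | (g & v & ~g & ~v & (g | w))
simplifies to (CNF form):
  ~v & ~w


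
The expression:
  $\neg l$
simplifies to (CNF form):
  $\neg l$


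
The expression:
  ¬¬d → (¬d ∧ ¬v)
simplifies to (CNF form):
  ¬d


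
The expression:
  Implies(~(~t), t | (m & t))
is always true.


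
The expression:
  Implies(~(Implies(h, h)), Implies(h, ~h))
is always true.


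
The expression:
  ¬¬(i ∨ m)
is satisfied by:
  {i: True, m: True}
  {i: True, m: False}
  {m: True, i: False}


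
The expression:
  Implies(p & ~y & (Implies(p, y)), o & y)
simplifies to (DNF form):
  True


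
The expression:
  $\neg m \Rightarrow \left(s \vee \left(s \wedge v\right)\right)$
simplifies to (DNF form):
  $m \vee s$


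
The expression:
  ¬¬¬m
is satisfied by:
  {m: False}


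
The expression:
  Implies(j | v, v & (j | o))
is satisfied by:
  {o: True, v: False, j: False}
  {v: False, j: False, o: False}
  {o: True, v: True, j: False}
  {j: True, o: True, v: True}
  {j: True, v: True, o: False}


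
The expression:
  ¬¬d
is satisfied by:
  {d: True}


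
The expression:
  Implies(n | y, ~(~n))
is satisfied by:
  {n: True, y: False}
  {y: False, n: False}
  {y: True, n: True}


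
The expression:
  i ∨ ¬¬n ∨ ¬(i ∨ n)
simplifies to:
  True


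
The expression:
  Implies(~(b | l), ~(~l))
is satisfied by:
  {b: True, l: True}
  {b: True, l: False}
  {l: True, b: False}


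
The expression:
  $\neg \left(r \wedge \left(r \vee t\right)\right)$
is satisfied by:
  {r: False}


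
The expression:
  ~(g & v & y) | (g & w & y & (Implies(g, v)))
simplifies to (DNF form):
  w | ~g | ~v | ~y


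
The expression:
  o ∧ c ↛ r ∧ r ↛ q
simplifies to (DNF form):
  False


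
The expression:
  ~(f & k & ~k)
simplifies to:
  True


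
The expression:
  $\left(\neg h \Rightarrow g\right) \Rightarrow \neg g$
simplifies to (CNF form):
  $\neg g$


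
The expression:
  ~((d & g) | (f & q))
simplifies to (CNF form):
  (~d | ~g) & (~f | ~q) & (~d | ~f | ~g) & (~d | ~f | ~q) & (~d | ~g | ~q) & (~f | ~g | ~q) & (~d | ~f | ~g | ~q)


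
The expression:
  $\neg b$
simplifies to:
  $\neg b$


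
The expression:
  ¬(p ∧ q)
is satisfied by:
  {p: False, q: False}
  {q: True, p: False}
  {p: True, q: False}


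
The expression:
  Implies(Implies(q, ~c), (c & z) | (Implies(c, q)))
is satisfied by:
  {q: True, z: True, c: False}
  {q: True, c: False, z: False}
  {z: True, c: False, q: False}
  {z: False, c: False, q: False}
  {q: True, z: True, c: True}
  {q: True, c: True, z: False}
  {z: True, c: True, q: False}


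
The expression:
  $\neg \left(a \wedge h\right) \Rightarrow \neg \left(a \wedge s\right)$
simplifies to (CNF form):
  $h \vee \neg a \vee \neg s$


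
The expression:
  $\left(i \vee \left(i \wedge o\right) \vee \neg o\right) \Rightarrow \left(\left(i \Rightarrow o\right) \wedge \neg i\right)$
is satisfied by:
  {i: False}


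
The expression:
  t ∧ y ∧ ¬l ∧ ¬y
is never true.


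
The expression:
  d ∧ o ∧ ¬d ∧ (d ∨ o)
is never true.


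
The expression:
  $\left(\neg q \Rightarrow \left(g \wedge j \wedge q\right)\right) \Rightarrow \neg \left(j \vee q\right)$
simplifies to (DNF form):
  $\neg q$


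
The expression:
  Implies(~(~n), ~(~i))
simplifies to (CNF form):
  i | ~n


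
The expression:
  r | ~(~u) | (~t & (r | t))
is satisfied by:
  {r: True, u: True}
  {r: True, u: False}
  {u: True, r: False}


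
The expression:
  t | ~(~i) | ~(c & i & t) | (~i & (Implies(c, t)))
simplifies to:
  True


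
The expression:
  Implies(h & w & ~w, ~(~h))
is always true.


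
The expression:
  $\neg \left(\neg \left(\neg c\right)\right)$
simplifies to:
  $\neg c$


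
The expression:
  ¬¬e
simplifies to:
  e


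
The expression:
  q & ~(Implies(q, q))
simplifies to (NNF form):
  False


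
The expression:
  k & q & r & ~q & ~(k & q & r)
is never true.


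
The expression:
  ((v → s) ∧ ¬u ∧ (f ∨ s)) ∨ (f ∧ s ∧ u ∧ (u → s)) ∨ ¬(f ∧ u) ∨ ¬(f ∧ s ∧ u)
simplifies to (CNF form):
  True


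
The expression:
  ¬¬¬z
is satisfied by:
  {z: False}


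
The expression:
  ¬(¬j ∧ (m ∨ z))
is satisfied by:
  {j: True, m: False, z: False}
  {z: True, j: True, m: False}
  {j: True, m: True, z: False}
  {z: True, j: True, m: True}
  {z: False, m: False, j: False}


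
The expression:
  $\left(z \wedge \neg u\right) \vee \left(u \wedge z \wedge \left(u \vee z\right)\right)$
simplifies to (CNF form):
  $z$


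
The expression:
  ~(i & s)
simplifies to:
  ~i | ~s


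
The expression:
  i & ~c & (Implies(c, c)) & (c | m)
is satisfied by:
  {m: True, i: True, c: False}


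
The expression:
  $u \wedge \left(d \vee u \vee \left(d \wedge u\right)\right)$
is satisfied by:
  {u: True}


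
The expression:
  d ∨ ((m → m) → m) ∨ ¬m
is always true.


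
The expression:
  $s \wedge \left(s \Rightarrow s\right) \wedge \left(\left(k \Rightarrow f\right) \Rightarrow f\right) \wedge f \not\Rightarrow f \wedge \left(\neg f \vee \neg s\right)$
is never true.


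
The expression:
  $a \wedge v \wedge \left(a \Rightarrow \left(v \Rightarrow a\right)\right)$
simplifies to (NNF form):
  $a \wedge v$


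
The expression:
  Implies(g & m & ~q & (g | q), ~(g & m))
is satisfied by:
  {q: True, g: False, m: False}
  {g: False, m: False, q: False}
  {q: True, m: True, g: False}
  {m: True, g: False, q: False}
  {q: True, g: True, m: False}
  {g: True, q: False, m: False}
  {q: True, m: True, g: True}


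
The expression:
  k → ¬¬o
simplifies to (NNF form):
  o ∨ ¬k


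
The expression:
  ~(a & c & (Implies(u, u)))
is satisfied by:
  {c: False, a: False}
  {a: True, c: False}
  {c: True, a: False}


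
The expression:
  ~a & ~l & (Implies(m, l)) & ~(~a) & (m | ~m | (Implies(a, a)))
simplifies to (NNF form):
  False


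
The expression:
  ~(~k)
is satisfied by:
  {k: True}


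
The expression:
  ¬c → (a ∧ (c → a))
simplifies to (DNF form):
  a ∨ c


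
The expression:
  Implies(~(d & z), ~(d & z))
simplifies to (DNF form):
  True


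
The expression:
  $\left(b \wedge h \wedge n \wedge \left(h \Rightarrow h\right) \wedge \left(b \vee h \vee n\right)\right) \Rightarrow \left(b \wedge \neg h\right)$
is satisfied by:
  {h: False, n: False, b: False}
  {b: True, h: False, n: False}
  {n: True, h: False, b: False}
  {b: True, n: True, h: False}
  {h: True, b: False, n: False}
  {b: True, h: True, n: False}
  {n: True, h: True, b: False}


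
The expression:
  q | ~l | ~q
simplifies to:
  True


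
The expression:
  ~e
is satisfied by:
  {e: False}


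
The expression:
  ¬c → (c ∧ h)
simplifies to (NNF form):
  c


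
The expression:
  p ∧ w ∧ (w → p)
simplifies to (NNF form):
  p ∧ w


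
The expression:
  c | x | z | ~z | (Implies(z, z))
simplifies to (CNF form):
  True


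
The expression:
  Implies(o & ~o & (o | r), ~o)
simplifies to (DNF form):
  True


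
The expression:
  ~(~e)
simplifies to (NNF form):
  e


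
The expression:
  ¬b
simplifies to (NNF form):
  ¬b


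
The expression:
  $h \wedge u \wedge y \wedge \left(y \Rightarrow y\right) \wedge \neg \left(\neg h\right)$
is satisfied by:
  {h: True, u: True, y: True}


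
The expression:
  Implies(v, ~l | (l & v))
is always true.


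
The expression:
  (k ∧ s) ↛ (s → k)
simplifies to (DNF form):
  False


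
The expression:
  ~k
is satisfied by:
  {k: False}


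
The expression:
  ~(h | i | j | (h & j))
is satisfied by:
  {i: False, h: False, j: False}


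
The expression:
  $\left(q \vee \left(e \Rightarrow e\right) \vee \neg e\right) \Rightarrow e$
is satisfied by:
  {e: True}


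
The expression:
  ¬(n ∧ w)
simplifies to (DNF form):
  ¬n ∨ ¬w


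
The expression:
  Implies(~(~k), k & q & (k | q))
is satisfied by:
  {q: True, k: False}
  {k: False, q: False}
  {k: True, q: True}


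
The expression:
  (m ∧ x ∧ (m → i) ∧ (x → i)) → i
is always true.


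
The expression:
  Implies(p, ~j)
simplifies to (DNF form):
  ~j | ~p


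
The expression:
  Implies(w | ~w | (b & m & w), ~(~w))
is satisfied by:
  {w: True}


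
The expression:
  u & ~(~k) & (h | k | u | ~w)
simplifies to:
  k & u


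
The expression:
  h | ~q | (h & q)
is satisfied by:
  {h: True, q: False}
  {q: False, h: False}
  {q: True, h: True}


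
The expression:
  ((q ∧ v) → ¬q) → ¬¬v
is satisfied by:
  {v: True}


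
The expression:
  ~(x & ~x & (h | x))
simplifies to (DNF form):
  True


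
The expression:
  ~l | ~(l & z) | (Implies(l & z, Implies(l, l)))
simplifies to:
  True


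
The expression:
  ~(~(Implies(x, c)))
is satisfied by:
  {c: True, x: False}
  {x: False, c: False}
  {x: True, c: True}


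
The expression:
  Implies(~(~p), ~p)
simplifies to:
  ~p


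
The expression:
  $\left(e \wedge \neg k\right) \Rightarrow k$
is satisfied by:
  {k: True, e: False}
  {e: False, k: False}
  {e: True, k: True}


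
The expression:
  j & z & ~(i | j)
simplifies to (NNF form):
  False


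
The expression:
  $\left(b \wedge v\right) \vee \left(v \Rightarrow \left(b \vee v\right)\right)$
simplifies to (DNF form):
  $\text{True}$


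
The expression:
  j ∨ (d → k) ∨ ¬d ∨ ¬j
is always true.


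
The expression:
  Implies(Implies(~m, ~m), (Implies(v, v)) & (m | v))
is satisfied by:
  {m: True, v: True}
  {m: True, v: False}
  {v: True, m: False}


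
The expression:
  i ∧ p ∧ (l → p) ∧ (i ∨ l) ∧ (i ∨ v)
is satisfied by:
  {i: True, p: True}


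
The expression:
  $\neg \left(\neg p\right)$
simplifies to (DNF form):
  $p$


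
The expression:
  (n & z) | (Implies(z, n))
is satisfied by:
  {n: True, z: False}
  {z: False, n: False}
  {z: True, n: True}


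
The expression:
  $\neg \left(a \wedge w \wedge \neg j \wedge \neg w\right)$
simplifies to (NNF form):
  $\text{True}$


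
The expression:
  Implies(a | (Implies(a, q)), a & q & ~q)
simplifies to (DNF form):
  False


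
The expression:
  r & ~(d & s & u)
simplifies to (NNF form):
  r & (~d | ~s | ~u)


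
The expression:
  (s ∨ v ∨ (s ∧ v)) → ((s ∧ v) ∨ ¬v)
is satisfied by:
  {s: True, v: False}
  {v: False, s: False}
  {v: True, s: True}


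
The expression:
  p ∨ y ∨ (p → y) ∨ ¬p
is always true.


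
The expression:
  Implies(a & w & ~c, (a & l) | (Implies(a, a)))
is always true.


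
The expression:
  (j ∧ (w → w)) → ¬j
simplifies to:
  ¬j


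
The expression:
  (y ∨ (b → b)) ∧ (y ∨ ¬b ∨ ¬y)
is always true.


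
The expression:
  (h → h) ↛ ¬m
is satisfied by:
  {m: True}


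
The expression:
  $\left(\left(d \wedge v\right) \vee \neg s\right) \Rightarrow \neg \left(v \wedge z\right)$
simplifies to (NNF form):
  $\left(s \wedge \neg d\right) \vee \neg v \vee \neg z$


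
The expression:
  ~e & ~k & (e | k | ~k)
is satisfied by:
  {e: False, k: False}


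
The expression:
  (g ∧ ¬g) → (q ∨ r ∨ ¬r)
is always true.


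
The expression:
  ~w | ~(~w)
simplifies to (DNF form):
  True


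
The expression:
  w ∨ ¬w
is always true.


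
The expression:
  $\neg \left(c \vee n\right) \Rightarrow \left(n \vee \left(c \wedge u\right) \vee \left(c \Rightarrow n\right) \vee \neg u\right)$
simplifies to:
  $\text{True}$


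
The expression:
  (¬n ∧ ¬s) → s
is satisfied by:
  {n: True, s: True}
  {n: True, s: False}
  {s: True, n: False}


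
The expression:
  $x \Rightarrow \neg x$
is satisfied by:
  {x: False}


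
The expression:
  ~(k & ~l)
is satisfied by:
  {l: True, k: False}
  {k: False, l: False}
  {k: True, l: True}


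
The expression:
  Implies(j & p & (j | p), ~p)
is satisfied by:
  {p: False, j: False}
  {j: True, p: False}
  {p: True, j: False}


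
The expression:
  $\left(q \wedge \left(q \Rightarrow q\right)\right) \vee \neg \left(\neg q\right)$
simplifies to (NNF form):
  $q$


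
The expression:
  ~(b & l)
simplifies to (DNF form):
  ~b | ~l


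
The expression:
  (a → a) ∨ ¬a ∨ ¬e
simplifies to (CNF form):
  True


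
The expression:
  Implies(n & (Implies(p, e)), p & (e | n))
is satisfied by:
  {p: True, n: False}
  {n: False, p: False}
  {n: True, p: True}


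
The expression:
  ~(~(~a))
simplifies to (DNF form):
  ~a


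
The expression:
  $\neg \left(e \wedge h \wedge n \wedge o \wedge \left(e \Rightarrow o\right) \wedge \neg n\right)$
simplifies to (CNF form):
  $\text{True}$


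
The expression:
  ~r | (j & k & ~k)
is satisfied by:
  {r: False}


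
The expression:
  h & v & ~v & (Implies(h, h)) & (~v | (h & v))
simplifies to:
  False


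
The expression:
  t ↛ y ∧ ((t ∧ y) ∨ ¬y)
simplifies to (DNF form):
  t ∧ ¬y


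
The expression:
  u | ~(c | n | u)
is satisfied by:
  {u: True, c: False, n: False}
  {n: True, u: True, c: False}
  {u: True, c: True, n: False}
  {n: True, u: True, c: True}
  {n: False, c: False, u: False}


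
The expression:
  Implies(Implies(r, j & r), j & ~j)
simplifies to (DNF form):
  r & ~j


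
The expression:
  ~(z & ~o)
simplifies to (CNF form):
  o | ~z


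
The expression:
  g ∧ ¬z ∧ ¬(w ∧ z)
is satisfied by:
  {g: True, z: False}


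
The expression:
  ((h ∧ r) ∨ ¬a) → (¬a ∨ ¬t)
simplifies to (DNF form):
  ¬a ∨ ¬h ∨ ¬r ∨ ¬t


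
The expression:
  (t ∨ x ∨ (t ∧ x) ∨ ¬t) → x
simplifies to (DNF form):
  x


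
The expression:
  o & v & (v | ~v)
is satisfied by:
  {o: True, v: True}


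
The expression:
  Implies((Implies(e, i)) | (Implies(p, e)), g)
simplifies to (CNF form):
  g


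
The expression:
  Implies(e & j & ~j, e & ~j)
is always true.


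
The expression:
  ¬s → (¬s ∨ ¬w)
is always true.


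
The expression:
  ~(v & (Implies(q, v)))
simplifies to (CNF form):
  ~v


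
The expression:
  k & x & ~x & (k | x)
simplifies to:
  False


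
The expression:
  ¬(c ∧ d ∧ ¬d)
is always true.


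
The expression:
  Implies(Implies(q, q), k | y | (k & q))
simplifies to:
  k | y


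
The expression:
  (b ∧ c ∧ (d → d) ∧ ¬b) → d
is always true.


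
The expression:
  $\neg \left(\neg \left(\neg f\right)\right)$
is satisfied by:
  {f: False}


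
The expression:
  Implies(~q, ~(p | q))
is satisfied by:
  {q: True, p: False}
  {p: False, q: False}
  {p: True, q: True}


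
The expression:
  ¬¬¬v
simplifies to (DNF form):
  ¬v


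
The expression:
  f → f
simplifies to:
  True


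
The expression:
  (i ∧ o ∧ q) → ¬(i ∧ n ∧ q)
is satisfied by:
  {o: False, q: False, n: False, i: False}
  {i: True, o: False, q: False, n: False}
  {n: True, o: False, q: False, i: False}
  {i: True, n: True, o: False, q: False}
  {q: True, i: False, o: False, n: False}
  {i: True, q: True, o: False, n: False}
  {n: True, q: True, i: False, o: False}
  {i: True, n: True, q: True, o: False}
  {o: True, n: False, q: False, i: False}
  {i: True, o: True, n: False, q: False}
  {n: True, o: True, i: False, q: False}
  {i: True, n: True, o: True, q: False}
  {q: True, o: True, n: False, i: False}
  {i: True, q: True, o: True, n: False}
  {n: True, q: True, o: True, i: False}


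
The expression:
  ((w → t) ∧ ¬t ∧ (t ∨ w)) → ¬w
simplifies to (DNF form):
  True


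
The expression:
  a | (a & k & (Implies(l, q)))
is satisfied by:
  {a: True}


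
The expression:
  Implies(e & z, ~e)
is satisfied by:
  {e: False, z: False}
  {z: True, e: False}
  {e: True, z: False}


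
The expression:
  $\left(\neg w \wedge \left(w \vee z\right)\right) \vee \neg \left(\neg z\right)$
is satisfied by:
  {z: True}


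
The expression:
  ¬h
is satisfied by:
  {h: False}


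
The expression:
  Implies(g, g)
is always true.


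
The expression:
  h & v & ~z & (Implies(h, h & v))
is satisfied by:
  {h: True, v: True, z: False}


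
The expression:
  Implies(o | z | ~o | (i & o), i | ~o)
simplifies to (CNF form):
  i | ~o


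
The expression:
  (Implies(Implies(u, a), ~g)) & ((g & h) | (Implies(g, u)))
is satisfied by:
  {u: True, a: False, g: False}
  {a: False, g: False, u: False}
  {u: True, a: True, g: False}
  {a: True, u: False, g: False}
  {g: True, u: True, a: False}


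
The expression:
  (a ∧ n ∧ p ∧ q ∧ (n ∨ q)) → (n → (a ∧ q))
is always true.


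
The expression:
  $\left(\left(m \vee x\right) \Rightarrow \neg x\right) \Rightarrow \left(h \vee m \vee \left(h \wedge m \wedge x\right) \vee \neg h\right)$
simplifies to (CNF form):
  $\text{True}$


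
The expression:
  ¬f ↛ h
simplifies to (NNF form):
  ¬f ∧ ¬h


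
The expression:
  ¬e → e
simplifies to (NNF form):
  e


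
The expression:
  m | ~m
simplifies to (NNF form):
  True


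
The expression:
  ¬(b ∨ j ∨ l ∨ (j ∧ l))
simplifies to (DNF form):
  ¬b ∧ ¬j ∧ ¬l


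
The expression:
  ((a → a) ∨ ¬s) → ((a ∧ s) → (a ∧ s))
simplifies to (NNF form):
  True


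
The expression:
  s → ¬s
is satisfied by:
  {s: False}


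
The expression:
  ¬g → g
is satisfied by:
  {g: True}


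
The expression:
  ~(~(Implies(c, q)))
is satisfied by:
  {q: True, c: False}
  {c: False, q: False}
  {c: True, q: True}


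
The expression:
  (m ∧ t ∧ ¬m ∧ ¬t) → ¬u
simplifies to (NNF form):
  True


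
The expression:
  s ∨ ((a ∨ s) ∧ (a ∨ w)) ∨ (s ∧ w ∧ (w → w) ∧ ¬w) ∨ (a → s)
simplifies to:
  True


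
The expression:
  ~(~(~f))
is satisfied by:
  {f: False}


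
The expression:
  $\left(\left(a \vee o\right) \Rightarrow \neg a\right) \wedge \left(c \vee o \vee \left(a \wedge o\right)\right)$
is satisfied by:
  {o: True, c: True, a: False}
  {o: True, c: False, a: False}
  {c: True, o: False, a: False}


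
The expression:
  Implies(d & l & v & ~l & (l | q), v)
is always true.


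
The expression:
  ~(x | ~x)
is never true.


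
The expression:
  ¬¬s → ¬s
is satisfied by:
  {s: False}


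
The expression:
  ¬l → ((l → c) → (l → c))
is always true.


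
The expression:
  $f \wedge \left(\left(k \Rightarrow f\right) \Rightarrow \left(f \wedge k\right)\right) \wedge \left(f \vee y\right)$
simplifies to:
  $f \wedge k$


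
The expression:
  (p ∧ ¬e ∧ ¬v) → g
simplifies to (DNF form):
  e ∨ g ∨ v ∨ ¬p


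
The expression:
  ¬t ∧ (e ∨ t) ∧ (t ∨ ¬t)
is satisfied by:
  {e: True, t: False}


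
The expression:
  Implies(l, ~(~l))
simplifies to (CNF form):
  True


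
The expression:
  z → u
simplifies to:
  u ∨ ¬z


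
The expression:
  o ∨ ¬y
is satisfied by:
  {o: True, y: False}
  {y: False, o: False}
  {y: True, o: True}


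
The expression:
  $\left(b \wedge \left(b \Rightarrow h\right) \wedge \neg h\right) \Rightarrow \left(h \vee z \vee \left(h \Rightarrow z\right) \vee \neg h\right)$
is always true.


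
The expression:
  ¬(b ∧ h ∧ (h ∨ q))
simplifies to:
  ¬b ∨ ¬h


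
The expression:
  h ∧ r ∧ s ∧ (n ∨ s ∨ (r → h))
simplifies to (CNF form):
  h ∧ r ∧ s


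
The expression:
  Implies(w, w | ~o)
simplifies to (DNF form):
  True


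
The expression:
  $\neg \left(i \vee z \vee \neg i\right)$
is never true.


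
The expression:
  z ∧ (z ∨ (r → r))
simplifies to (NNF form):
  z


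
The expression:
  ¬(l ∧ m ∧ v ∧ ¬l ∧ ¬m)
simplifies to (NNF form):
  True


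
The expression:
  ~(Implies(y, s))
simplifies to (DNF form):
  y & ~s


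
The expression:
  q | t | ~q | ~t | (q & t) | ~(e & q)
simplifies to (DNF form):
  True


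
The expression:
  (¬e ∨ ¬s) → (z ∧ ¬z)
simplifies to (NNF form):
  e ∧ s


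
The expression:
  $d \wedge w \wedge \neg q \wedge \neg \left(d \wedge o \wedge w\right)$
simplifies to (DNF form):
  $d \wedge w \wedge \neg o \wedge \neg q$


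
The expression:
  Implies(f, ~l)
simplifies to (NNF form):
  ~f | ~l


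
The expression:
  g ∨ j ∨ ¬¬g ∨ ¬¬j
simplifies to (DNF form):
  g ∨ j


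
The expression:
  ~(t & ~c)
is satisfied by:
  {c: True, t: False}
  {t: False, c: False}
  {t: True, c: True}


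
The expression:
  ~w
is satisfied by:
  {w: False}


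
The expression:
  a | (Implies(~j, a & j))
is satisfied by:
  {a: True, j: True}
  {a: True, j: False}
  {j: True, a: False}


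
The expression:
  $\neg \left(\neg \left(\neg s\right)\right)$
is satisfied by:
  {s: False}


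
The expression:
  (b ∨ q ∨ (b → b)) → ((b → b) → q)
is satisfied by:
  {q: True}


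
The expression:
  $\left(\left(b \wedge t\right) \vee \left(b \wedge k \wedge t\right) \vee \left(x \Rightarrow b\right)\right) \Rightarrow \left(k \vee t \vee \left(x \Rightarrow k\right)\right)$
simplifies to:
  $k \vee t \vee \neg b \vee \neg x$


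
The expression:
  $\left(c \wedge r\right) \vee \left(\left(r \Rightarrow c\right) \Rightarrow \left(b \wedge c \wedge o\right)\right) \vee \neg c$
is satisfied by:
  {r: True, b: True, o: True, c: False}
  {r: True, b: True, o: False, c: False}
  {r: True, o: True, c: False, b: False}
  {r: True, o: False, c: False, b: False}
  {b: True, o: True, c: False, r: False}
  {b: True, o: False, c: False, r: False}
  {o: True, b: False, c: False, r: False}
  {o: False, b: False, c: False, r: False}
  {r: True, b: True, c: True, o: True}
  {r: True, b: True, c: True, o: False}
  {r: True, c: True, o: True, b: False}
  {r: True, c: True, o: False, b: False}
  {b: True, c: True, o: True, r: False}


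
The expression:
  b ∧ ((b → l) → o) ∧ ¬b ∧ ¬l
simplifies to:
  False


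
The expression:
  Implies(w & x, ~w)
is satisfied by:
  {w: False, x: False}
  {x: True, w: False}
  {w: True, x: False}


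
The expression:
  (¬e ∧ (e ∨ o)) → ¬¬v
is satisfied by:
  {v: True, e: True, o: False}
  {v: True, o: False, e: False}
  {e: True, o: False, v: False}
  {e: False, o: False, v: False}
  {v: True, e: True, o: True}
  {v: True, o: True, e: False}
  {e: True, o: True, v: False}


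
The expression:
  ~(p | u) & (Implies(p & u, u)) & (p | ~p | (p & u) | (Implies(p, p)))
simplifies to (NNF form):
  ~p & ~u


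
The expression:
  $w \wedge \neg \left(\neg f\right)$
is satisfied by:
  {w: True, f: True}


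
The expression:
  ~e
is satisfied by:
  {e: False}


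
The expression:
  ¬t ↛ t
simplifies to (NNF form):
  True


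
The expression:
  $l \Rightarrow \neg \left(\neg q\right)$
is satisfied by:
  {q: True, l: False}
  {l: False, q: False}
  {l: True, q: True}


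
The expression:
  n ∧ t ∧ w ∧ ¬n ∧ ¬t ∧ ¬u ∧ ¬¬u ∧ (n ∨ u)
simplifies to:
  False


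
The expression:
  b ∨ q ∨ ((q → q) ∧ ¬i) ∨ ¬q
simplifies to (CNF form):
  True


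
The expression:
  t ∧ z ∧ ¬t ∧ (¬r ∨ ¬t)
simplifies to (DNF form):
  False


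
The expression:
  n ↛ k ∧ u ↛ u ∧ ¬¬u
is never true.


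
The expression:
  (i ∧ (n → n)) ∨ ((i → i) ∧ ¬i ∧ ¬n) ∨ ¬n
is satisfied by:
  {i: True, n: False}
  {n: False, i: False}
  {n: True, i: True}


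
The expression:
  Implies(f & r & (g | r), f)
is always true.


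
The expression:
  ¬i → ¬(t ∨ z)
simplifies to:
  i ∨ (¬t ∧ ¬z)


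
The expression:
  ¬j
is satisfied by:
  {j: False}


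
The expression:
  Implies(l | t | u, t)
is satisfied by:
  {t: True, u: False, l: False}
  {t: True, l: True, u: False}
  {t: True, u: True, l: False}
  {t: True, l: True, u: True}
  {l: False, u: False, t: False}


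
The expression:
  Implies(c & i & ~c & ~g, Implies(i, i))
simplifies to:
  True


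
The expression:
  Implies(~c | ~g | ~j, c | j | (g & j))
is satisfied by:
  {c: True, j: True}
  {c: True, j: False}
  {j: True, c: False}


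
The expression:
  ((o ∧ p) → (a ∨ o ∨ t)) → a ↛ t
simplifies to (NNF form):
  a ∧ ¬t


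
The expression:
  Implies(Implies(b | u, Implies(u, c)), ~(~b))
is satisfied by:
  {b: True, u: True, c: False}
  {b: True, u: False, c: False}
  {b: True, c: True, u: True}
  {b: True, c: True, u: False}
  {u: True, c: False, b: False}


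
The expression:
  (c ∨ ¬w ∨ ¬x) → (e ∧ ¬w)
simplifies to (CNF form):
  (e ∨ w) ∧ (x ∨ ¬w) ∧ (¬c ∨ ¬w)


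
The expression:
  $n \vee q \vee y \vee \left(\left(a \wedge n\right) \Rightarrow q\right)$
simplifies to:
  $\text{True}$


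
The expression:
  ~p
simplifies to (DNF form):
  ~p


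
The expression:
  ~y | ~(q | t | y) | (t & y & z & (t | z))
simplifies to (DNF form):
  ~y | (t & z)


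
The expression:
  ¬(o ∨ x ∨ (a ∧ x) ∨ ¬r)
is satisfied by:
  {r: True, x: False, o: False}


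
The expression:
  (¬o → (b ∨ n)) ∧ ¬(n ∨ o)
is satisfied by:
  {b: True, n: False, o: False}


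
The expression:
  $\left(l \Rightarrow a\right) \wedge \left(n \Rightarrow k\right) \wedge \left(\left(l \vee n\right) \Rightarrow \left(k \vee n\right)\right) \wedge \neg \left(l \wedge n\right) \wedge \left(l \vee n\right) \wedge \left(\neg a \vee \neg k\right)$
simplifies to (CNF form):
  $k \wedge n \wedge \neg a \wedge \neg l$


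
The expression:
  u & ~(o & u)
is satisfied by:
  {u: True, o: False}


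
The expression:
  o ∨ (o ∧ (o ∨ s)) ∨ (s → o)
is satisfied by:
  {o: True, s: False}
  {s: False, o: False}
  {s: True, o: True}


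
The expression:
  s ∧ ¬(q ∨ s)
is never true.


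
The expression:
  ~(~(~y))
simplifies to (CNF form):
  ~y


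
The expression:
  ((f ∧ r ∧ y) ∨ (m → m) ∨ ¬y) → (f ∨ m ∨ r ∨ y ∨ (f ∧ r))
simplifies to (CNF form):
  f ∨ m ∨ r ∨ y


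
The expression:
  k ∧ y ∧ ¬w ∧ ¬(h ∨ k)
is never true.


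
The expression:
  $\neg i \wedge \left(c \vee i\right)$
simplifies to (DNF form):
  $c \wedge \neg i$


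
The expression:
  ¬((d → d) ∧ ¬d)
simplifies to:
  d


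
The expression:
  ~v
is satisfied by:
  {v: False}


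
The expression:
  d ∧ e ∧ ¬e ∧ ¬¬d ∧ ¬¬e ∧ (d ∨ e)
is never true.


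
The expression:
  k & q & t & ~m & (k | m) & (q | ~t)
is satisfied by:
  {t: True, q: True, k: True, m: False}


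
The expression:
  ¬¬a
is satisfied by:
  {a: True}


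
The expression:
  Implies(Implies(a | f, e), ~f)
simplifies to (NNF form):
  ~e | ~f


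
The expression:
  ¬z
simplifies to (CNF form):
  ¬z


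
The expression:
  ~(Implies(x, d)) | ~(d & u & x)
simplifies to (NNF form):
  ~d | ~u | ~x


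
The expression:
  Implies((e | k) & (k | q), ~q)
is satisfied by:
  {e: False, q: False, k: False}
  {k: True, e: False, q: False}
  {e: True, k: False, q: False}
  {k: True, e: True, q: False}
  {q: True, k: False, e: False}


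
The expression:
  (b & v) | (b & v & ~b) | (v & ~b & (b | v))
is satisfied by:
  {v: True}


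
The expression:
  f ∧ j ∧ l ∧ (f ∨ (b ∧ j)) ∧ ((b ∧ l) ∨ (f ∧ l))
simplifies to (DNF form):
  f ∧ j ∧ l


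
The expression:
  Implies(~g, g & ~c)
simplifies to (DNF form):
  g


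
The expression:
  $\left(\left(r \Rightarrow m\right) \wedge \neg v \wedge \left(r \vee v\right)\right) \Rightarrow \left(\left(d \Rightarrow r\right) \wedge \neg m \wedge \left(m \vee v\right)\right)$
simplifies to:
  $v \vee \neg m \vee \neg r$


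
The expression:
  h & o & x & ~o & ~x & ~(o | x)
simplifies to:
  False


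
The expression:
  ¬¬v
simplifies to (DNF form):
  v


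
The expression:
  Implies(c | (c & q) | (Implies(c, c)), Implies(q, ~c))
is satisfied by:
  {c: False, q: False}
  {q: True, c: False}
  {c: True, q: False}


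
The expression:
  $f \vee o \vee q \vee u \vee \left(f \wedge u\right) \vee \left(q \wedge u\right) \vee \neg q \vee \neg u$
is always true.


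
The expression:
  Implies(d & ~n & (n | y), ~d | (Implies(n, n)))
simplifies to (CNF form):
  True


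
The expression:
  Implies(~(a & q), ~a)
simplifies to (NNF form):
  q | ~a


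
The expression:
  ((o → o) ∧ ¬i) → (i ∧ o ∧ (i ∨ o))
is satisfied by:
  {i: True}


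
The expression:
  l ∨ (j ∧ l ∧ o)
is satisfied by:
  {l: True}


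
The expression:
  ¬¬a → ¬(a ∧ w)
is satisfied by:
  {w: False, a: False}
  {a: True, w: False}
  {w: True, a: False}


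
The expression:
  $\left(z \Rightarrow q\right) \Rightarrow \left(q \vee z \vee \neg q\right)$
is always true.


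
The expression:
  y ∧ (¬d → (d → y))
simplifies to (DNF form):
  y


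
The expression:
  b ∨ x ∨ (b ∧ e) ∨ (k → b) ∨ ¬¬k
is always true.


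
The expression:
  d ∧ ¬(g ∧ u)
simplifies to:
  d ∧ (¬g ∨ ¬u)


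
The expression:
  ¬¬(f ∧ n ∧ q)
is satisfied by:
  {f: True, q: True, n: True}


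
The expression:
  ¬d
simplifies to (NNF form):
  ¬d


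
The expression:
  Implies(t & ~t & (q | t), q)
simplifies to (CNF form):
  True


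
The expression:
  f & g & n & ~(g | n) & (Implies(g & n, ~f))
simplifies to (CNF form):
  False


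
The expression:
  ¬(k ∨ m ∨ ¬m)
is never true.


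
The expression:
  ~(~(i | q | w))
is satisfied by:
  {i: True, q: True, w: True}
  {i: True, q: True, w: False}
  {i: True, w: True, q: False}
  {i: True, w: False, q: False}
  {q: True, w: True, i: False}
  {q: True, w: False, i: False}
  {w: True, q: False, i: False}


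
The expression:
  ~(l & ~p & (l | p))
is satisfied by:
  {p: True, l: False}
  {l: False, p: False}
  {l: True, p: True}


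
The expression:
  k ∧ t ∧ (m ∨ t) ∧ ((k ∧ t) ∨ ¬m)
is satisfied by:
  {t: True, k: True}


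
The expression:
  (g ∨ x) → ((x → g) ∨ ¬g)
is always true.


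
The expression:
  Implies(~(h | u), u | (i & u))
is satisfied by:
  {u: True, h: True}
  {u: True, h: False}
  {h: True, u: False}


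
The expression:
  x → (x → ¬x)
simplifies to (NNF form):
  ¬x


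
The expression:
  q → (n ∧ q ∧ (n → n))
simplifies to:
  n ∨ ¬q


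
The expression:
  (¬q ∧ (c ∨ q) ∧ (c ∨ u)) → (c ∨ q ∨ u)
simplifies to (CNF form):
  True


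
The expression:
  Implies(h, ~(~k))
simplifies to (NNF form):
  k | ~h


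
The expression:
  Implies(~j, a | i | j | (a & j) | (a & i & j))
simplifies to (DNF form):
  a | i | j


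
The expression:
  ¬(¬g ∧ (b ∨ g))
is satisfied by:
  {g: True, b: False}
  {b: False, g: False}
  {b: True, g: True}


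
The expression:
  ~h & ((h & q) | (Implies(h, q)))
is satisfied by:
  {h: False}


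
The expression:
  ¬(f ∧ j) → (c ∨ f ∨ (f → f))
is always true.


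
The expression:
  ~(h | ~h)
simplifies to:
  False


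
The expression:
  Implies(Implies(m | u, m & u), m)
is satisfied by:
  {m: True, u: True}
  {m: True, u: False}
  {u: True, m: False}


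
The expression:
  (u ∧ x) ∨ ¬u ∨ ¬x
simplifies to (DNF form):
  True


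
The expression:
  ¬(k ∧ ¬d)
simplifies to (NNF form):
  d ∨ ¬k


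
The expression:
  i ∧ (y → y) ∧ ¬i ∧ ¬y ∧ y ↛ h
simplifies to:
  False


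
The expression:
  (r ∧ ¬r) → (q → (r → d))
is always true.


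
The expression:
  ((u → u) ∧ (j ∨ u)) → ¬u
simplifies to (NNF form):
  ¬u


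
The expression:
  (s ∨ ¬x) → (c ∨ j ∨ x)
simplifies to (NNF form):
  c ∨ j ∨ x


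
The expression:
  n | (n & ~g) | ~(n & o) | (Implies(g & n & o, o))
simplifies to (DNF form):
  True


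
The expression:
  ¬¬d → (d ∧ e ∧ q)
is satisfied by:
  {e: True, q: True, d: False}
  {e: True, q: False, d: False}
  {q: True, e: False, d: False}
  {e: False, q: False, d: False}
  {d: True, e: True, q: True}


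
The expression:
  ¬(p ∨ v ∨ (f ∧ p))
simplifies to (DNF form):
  ¬p ∧ ¬v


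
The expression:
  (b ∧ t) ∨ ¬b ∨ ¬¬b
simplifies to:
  True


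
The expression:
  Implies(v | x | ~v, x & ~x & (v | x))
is never true.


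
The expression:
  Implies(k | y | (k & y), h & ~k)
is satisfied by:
  {h: True, k: False, y: False}
  {k: False, y: False, h: False}
  {y: True, h: True, k: False}


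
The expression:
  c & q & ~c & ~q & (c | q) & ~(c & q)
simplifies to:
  False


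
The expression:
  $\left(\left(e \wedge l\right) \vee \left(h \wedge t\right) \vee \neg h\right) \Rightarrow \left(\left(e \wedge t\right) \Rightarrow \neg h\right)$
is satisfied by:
  {h: False, e: False, t: False}
  {t: True, h: False, e: False}
  {e: True, h: False, t: False}
  {t: True, e: True, h: False}
  {h: True, t: False, e: False}
  {t: True, h: True, e: False}
  {e: True, h: True, t: False}


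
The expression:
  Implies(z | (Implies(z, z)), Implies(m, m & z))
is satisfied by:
  {z: True, m: False}
  {m: False, z: False}
  {m: True, z: True}


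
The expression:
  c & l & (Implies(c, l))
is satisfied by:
  {c: True, l: True}


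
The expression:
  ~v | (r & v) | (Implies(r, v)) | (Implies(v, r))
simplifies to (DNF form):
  True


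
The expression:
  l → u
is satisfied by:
  {u: True, l: False}
  {l: False, u: False}
  {l: True, u: True}


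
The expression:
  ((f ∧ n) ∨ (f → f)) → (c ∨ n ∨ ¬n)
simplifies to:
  True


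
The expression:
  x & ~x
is never true.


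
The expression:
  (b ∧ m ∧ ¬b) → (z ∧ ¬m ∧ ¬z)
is always true.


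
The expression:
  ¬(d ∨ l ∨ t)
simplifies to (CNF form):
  ¬d ∧ ¬l ∧ ¬t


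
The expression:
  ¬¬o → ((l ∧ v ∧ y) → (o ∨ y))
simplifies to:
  True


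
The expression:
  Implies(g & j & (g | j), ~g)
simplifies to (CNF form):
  ~g | ~j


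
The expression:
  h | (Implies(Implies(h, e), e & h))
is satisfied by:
  {h: True}


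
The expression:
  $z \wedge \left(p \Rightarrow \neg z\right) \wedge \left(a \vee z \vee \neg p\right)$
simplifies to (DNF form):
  $z \wedge \neg p$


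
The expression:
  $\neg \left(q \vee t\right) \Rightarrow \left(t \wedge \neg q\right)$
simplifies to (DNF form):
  $q \vee t$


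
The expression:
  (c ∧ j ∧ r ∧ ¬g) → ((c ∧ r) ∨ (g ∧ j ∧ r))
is always true.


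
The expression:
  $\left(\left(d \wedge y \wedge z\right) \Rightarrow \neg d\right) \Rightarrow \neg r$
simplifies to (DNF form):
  $\left(d \wedge y \wedge z\right) \vee \neg r$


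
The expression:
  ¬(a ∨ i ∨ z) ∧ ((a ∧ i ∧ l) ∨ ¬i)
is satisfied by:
  {i: False, z: False, a: False}


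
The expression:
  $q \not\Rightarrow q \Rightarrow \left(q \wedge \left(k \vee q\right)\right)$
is always true.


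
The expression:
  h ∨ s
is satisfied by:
  {s: True, h: True}
  {s: True, h: False}
  {h: True, s: False}


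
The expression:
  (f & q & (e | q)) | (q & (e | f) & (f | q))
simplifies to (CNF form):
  q & (e | f)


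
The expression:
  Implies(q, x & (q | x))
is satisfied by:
  {x: True, q: False}
  {q: False, x: False}
  {q: True, x: True}


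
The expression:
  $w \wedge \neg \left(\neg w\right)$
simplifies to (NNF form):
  $w$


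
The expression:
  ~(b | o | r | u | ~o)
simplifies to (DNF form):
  False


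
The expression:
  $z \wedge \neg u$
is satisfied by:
  {z: True, u: False}


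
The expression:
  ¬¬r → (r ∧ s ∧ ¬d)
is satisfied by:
  {s: True, r: False, d: False}
  {s: False, r: False, d: False}
  {d: True, s: True, r: False}
  {d: True, s: False, r: False}
  {r: True, s: True, d: False}


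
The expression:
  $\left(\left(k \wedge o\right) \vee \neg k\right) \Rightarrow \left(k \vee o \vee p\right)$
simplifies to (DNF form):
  $k \vee o \vee p$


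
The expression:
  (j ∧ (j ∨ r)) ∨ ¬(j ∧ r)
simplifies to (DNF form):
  True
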